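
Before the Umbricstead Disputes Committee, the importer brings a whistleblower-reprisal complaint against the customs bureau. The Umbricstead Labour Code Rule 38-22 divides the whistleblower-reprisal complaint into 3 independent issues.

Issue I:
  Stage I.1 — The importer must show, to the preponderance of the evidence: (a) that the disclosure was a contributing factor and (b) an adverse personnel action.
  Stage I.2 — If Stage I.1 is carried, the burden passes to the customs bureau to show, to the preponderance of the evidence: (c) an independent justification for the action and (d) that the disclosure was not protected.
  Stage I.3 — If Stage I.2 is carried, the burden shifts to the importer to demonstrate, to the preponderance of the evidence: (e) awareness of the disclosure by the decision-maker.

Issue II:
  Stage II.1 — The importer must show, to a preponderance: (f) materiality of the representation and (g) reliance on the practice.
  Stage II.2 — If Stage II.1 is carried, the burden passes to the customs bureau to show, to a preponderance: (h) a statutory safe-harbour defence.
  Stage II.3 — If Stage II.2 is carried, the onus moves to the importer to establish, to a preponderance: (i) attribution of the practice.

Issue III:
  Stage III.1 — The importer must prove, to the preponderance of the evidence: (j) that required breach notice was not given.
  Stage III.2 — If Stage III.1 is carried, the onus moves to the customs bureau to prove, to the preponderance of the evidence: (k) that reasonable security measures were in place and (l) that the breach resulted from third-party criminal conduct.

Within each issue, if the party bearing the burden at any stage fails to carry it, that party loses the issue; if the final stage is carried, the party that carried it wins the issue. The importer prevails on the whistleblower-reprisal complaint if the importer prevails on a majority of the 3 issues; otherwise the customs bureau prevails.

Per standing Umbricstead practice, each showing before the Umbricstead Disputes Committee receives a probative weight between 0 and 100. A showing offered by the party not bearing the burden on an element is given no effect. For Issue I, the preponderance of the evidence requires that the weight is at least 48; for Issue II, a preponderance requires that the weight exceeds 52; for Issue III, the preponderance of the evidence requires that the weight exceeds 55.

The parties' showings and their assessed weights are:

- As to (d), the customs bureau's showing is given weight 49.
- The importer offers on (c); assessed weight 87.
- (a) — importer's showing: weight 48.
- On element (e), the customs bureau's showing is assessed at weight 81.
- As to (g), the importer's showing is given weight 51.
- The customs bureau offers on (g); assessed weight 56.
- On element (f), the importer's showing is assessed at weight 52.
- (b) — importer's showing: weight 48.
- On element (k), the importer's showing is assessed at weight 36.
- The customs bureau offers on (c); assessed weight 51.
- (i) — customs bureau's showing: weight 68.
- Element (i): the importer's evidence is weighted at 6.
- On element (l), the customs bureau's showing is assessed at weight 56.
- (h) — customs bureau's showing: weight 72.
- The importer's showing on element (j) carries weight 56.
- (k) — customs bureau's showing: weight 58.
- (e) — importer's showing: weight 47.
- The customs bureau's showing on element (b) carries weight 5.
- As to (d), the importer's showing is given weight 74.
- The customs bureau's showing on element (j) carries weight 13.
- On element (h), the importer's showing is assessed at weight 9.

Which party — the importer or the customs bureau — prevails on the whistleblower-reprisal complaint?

customs bureau

— Issue I —
At Stage I.1 the importer must meet the preponderance of the evidence (weight is at least 48): on (a) the weight is 48, which does reach 48, so (a) meets the standard; on (b) the weight is 48 (the customs bureau's 5 is given no effect), ≥ 48, so (b) meets the standard.
  Stage I.1 carried; the burden shifts to the customs bureau.
At Stage I.2 the customs bureau must meet the preponderance of the evidence (weight is at least 48): on (c) the weight is 51 (the importer's 87 is given no effect), which does reach 48, so (c) meets the standard; on (d) the weight is 49 (the importer's 74 is given no effect), which does reach 48, so (d) meets the standard.
  Stage I.2 is satisfied; the onus moves to the importer.
At Stage I.3 the importer must meet the preponderance of the evidence (weight is at least 48): on (e) the weight is 47 (the customs bureau's 81 is given no effect), < 48, so (e) does not meet the standard.
  Not every element is met, so the importer fails to carry Stage I.3.
The customs bureau prevails on this issue.
— Issue II —
Stage II.1 — burden on importer; standard: a preponderance (weight exceeds 52).
    (f): 52 ≤ 52 [not met]
    (g): 51 (customs bureau's 56 disregarded) ≤ 52 [not met]
  Stage II.1 not carried; the importer fails its burden.
The customs bureau prevails on this issue.
— Issue III —
At Stage III.1 the importer must meet the preponderance of the evidence (weight exceeds 55): on (j) the weight is 56 (the customs bureau's 13 is given no effect), which does exceed 55, so (j) meets the standard.
  Stage III.1 is satisfied; the onus moves to the customs bureau.
At Stage III.2 the customs bureau must meet the preponderance of the evidence (weight exceeds 55): on (k) the weight is 58 (the importer's 36 is given no effect), which does exceed 55, so (k) meets the standard; on (l) the weight is 56, which does exceed 55, so (l) meets the standard.
  Stage III.2 carried; the final stage is satisfied.
Every stage carried; the customs bureau prevails on this issue.
Per-issue: Issue I → customs bureau; Issue II → customs bureau; Issue III → customs bureau. The importer must prevail on a majority of issues; overall, the customs bureau prevails.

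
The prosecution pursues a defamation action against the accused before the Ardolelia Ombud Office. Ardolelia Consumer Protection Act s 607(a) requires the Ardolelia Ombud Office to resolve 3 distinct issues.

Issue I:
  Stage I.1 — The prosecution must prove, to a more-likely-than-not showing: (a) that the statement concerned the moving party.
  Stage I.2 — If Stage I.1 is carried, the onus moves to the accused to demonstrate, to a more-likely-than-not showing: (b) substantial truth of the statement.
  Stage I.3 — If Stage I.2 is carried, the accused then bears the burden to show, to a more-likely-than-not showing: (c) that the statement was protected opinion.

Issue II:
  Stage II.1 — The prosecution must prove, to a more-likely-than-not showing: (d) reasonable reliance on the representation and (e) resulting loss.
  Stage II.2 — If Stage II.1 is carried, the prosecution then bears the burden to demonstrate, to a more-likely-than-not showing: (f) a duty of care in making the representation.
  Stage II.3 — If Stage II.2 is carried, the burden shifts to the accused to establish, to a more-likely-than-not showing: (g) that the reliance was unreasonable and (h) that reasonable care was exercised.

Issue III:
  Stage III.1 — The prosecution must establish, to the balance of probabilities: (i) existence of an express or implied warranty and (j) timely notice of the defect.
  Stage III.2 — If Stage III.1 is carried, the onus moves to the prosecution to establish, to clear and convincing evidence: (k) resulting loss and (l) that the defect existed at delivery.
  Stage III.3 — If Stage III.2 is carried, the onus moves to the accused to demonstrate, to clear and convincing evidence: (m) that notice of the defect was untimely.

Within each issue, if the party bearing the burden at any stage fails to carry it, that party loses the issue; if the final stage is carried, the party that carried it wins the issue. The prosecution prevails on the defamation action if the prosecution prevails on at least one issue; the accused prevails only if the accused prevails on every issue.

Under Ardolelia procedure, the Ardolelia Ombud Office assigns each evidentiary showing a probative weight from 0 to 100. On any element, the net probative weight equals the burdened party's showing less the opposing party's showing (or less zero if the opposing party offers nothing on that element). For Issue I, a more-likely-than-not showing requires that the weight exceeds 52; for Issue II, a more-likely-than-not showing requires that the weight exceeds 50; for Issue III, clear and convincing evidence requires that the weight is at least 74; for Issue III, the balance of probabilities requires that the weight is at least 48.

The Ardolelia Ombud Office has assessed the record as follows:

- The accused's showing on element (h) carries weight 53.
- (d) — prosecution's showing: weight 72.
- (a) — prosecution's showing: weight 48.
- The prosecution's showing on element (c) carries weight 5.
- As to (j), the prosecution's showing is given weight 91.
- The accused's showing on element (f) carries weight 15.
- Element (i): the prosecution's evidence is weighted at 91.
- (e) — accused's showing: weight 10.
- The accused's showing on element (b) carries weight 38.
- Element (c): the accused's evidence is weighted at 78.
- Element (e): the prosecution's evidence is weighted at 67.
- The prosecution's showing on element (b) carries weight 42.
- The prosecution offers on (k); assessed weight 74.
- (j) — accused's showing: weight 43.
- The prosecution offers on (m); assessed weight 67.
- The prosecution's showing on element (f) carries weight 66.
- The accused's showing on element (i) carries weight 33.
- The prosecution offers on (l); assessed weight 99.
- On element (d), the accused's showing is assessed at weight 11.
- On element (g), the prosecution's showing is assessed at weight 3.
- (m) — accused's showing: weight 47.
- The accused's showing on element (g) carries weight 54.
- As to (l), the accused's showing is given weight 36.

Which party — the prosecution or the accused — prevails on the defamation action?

accused

— Issue I —
Stage I.1 — burden on prosecution; standard: a more-likely-than-not showing (weight exceeds 52).
    (a): 48 ≤ 52 [not met]
  Stage I.1 not carried; the prosecution fails its burden.
The analysis ends at Stage I.1; the accused prevails on this issue.
— Issue II —
At Stage II.1 the prosecution must meet a more-likely-than-not showing (weight exceeds 50): on (d) the weight is 72 less the opposing 11 gives net 61, > 50, so (d) meets the standard; on (e) the weight is 67 less the opposing 10 gives net 57, which does exceed 50, so (e) meets the standard.
  Stage II.1 is satisfied; the prosecution continues to bear the burden.
At Stage II.2 the prosecution must meet a more-likely-than-not showing (weight exceeds 50): on (f) the weight is 66 less the opposing 15 gives net 51, which does exceed 50, so (f) meets the standard.
  All elements met. The burden passes to the accused.
At Stage II.3 the accused must meet a more-likely-than-not showing (weight exceeds 50): on (g) the weight is 54 less the opposing 3 gives net 51, > 50, so (g) meets the standard; on (h) the weight is 53, which does exceed 50, so (h) meets the standard.
  The accused carries the last stage.
With every stage satisfied, the accused prevails on this issue.
— Issue III —
Stage III.1 (prosecution, the balance of probabilities, weight is at least 48): (i) net 91−33=58 ≥ 48 — meets; (j) net 91−43=48 ≥ 48 — meets.
  Stage III.1 carried; the burden remains with the prosecution.
Stage III.2 (prosecution, clear and convincing evidence, weight is at least 74): (k) 74 ≥ 74 — meets; (l) net 99−36=63 < 74 — fails.
  Not every element is met, so the prosecution fails to carry Stage III.2.
The accused prevails on this issue.
Per-issue: Issue I → accused; Issue II → accused; Issue III → accused. The prosecution must prevail on at least one issue; overall, the accused prevails.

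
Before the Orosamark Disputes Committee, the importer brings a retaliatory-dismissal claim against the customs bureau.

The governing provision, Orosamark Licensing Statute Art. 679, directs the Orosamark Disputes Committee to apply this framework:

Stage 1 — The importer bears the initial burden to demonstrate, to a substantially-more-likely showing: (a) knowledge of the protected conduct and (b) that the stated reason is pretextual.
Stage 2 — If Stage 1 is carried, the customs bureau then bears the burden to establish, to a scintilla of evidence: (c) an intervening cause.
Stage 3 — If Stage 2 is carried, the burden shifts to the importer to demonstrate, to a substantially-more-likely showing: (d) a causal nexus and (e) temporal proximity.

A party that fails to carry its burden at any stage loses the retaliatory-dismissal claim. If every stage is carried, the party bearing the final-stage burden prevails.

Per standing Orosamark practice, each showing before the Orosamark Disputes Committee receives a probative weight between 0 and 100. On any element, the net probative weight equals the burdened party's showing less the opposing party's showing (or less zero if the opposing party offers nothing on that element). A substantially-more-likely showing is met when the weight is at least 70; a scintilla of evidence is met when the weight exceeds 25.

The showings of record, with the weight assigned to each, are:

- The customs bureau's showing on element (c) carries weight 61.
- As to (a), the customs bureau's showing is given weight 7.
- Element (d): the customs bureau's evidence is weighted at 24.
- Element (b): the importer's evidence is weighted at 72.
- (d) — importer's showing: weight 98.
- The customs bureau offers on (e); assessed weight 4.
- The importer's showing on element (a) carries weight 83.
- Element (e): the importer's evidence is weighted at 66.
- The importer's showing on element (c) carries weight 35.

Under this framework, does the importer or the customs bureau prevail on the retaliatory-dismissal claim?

customs bureau

Stage 1 — burden on importer; standard: a substantially-more-likely showing (weight is at least 70).
    (a): 83 − 7 = 76 ≥ 70 [met]
    (b): 72 ≥ 70 [met]
  Stage 1 is satisfied; the onus moves to the customs bureau.
Stage 2 — burden on customs bureau; standard: a scintilla of evidence (weight exceeds 25).
    (c): 61 − 35 = 26 > 25 [met]
  Stage 2 carried; the burden shifts to the importer.
Stage 3 — burden on importer; standard: a substantially-more-likely showing (weight is at least 70).
    (d): 98 − 24 = 74 ≥ 70 [met]
    (e): 66 − 4 = 62 < 70 [not met]
  Stage 3 not carried; the importer fails its burden.
The customs bureau prevails.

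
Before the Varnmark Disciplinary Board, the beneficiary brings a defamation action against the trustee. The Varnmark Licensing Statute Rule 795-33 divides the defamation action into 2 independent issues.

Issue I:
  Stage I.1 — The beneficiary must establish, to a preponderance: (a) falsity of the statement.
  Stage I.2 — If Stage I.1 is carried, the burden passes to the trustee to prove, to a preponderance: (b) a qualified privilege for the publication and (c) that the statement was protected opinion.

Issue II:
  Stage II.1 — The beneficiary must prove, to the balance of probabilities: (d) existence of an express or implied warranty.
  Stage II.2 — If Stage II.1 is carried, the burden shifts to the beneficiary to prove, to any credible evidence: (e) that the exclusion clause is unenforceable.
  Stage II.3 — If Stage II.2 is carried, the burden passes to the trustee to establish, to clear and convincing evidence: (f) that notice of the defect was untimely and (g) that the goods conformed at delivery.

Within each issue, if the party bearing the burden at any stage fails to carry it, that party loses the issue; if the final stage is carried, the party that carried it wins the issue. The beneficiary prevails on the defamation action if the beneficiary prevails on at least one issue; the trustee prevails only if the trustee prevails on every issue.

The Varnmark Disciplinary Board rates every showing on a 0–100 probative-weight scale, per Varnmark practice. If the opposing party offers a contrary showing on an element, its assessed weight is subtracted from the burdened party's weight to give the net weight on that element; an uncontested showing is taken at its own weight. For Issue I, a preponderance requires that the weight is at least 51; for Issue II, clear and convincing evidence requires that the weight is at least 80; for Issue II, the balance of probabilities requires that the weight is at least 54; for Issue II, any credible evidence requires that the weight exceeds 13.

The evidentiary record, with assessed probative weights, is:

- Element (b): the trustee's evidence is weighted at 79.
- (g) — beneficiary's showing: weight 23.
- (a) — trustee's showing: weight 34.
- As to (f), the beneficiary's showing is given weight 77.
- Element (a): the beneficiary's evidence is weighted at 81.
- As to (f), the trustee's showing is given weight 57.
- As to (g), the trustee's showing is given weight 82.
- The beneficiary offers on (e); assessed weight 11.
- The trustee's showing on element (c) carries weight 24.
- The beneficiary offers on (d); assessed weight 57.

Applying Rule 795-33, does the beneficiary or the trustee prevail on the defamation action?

trustee

— Issue I —
At Stage I.1 the beneficiary must meet a preponderance (weight is at least 51): on (a) the weight is 81 less the opposing 34 gives net 47, which does not reach 51, so (a) does not meet the standard.
  Not every element is met, so the beneficiary fails to carry Stage I.1.
So the trustee prevails on this issue.
— Issue II —
Stage II.1 (beneficiary, the balance of probabilities, weight is at least 54): (d) 57 ≥ 54 — meets.
  Stage II.1 carried; the burden remains with the beneficiary.
Stage II.2 (beneficiary, any credible evidence, weight exceeds 13): (e) 11 ≤ 13 — fails.
  Not every element is met, so the beneficiary fails to carry Stage II.2.
So the trustee prevails on this issue.
Per-issue: Issue I → trustee; Issue II → trustee. The beneficiary must prevail on at least one issue; overall, the trustee prevails.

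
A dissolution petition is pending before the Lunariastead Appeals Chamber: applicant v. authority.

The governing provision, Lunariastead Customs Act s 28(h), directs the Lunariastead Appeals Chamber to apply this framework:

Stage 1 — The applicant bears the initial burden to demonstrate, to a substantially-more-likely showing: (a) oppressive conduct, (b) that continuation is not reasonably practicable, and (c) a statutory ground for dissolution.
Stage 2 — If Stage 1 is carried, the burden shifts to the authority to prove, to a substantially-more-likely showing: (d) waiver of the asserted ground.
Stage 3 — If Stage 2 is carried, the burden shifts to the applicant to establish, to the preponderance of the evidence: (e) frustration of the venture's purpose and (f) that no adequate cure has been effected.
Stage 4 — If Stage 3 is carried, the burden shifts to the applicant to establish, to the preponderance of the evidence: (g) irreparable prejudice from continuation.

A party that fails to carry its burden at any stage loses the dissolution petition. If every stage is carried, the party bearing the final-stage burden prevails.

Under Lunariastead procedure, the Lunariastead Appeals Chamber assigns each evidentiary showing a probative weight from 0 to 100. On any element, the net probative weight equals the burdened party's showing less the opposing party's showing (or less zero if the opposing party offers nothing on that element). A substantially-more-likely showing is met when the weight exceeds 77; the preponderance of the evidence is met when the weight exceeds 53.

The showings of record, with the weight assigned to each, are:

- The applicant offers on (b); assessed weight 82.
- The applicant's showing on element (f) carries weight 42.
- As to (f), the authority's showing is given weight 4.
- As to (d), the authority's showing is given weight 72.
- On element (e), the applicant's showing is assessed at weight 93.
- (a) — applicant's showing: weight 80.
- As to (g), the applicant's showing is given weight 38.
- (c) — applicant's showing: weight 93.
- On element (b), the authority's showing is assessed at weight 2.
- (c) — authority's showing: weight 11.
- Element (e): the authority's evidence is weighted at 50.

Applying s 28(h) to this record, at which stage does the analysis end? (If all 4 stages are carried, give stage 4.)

stage 2

At Stage 1 the applicant must meet a substantially-more-likely showing (weight exceeds 77): on (a) the weight is 80, which does exceed 77, so (a) meets the standard; on (b) the weight is 82 less the opposing 2 gives net 80, > 77, so (b) meets the standard; on (c) the weight is 93 less the opposing 11 gives net 82, which does exceed 77, so (c) meets the standard.
  All elements met. The burden passes to the authority.
At Stage 2 the authority must meet a substantially-more-likely showing (weight exceeds 77): on (d) the weight is 72, ≤ 77, so (d) does not meet the standard.
  Not every element is met, so the authority fails to carry Stage 2.
So the applicant prevails.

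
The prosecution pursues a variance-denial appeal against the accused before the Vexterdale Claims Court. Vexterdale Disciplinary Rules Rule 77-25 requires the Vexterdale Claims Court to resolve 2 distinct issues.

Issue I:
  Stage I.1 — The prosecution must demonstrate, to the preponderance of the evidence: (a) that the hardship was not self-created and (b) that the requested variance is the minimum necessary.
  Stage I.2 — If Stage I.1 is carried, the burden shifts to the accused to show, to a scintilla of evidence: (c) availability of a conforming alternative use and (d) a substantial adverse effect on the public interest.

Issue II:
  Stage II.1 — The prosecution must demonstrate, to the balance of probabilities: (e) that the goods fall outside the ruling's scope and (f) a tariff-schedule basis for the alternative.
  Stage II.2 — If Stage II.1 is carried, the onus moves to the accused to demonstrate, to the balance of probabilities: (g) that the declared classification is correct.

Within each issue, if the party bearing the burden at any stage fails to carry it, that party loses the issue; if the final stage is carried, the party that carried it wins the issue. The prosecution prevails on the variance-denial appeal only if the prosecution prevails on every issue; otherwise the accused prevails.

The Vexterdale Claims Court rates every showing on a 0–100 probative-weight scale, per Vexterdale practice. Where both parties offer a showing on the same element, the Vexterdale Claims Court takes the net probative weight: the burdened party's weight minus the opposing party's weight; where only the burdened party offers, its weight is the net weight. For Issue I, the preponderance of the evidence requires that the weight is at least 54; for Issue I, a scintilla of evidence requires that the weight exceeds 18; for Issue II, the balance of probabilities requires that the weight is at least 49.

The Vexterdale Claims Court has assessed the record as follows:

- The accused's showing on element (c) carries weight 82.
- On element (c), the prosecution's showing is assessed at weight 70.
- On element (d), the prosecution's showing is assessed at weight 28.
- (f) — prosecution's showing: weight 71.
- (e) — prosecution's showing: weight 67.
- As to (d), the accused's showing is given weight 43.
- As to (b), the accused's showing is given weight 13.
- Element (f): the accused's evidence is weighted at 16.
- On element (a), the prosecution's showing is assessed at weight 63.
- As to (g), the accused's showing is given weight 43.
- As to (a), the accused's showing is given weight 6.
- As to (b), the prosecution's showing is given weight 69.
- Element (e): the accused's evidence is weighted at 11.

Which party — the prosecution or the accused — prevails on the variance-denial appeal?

prosecution

— Issue I —
At Stage I.1 the prosecution must meet the preponderance of the evidence (weight is at least 54): on (a) the weight is 63 less the opposing 6 gives net 57, ≥ 54, so (a) meets the standard; on (b) the weight is 69 less the opposing 13 gives net 56, which does reach 54, so (b) meets the standard.
  Stage I.1 carried; the burden shifts to the accused.
At Stage I.2 the accused must meet a scintilla of evidence (weight exceeds 18): on (c) the weight is 82 less the opposing 70 gives net 12, which does not exceed 18, so (c) does not meet the standard; on (d) the weight is 43 less the opposing 28 gives net 15, which does not exceed 18, so (d) does not meet the standard.
  Not every element is met, so the accused fails to carry Stage I.2.
So the prosecution prevails on this issue.
— Issue II —
At Stage II.1 the prosecution must meet the balance of probabilities (weight is at least 49): on (e) the weight is 67 less the opposing 11 gives net 56, which does reach 49, so (e) meets the standard; on (f) the weight is 71 less the opposing 16 gives net 55, which does reach 49, so (f) meets the standard.
  The prosecution carries Stage II.1; the accused now bears the burden.
At Stage II.2 the accused must meet the balance of probabilities (weight is at least 49): on (g) the weight is 43, < 49, so (g) does not meet the standard.
  Stage II.2 not carried; the accused fails its burden.
So the prosecution prevails on this issue.
Per-issue: Issue I → prosecution; Issue II → prosecution. The prosecution must prevail on every issue; overall, the prosecution prevails.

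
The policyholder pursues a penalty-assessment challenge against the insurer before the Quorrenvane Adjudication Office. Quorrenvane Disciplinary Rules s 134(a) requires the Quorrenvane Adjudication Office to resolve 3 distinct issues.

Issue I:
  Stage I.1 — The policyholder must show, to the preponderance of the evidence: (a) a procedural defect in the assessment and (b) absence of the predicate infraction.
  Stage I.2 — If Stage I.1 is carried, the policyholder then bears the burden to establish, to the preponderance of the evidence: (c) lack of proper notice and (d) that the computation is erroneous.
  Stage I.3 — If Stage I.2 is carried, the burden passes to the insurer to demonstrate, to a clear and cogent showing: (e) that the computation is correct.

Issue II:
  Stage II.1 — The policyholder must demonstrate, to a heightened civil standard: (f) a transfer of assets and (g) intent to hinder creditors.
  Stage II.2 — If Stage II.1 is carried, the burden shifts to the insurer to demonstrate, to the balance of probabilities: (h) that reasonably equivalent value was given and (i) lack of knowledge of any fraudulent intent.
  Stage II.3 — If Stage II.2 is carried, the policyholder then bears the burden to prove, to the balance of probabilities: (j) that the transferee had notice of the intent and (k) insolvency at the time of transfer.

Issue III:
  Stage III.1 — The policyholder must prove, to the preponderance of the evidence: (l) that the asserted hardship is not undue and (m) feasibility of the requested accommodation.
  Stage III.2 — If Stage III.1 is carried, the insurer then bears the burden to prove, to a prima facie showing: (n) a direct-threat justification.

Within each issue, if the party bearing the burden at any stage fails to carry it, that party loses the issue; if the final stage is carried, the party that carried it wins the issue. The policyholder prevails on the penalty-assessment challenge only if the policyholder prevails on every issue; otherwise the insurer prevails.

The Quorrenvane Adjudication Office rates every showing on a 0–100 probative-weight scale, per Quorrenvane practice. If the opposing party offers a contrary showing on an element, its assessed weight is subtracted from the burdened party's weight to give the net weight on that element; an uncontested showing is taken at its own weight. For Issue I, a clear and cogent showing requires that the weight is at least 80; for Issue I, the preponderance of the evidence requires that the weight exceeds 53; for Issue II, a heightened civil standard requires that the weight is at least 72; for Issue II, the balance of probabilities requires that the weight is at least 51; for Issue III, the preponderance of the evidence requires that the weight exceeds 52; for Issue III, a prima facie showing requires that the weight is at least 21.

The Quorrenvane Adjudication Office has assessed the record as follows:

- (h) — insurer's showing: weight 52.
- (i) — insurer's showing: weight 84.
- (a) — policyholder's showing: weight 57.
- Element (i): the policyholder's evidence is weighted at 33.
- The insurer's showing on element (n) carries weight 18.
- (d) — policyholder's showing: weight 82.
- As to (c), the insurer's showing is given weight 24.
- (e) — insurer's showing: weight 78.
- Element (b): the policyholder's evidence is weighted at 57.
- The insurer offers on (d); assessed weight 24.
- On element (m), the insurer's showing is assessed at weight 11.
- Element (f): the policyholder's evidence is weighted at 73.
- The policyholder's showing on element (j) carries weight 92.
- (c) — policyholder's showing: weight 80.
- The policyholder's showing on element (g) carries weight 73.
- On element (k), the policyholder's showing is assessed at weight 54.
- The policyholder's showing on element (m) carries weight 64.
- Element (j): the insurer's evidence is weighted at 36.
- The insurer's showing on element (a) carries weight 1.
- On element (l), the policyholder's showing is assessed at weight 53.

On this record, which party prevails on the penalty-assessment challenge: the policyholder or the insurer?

policyholder

— Issue I —
Stage I.1 — burden on policyholder; standard: the preponderance of the evidence (weight exceeds 53).
    (a): 57 − 1 = 56 > 53 [met]
    (b): 57 > 53 [met]
  Stage I.1 is satisfied; the policyholder continues to bear the burden.
Stage I.2 — burden on policyholder; standard: the preponderance of the evidence (weight exceeds 53).
    (c): 80 − 24 = 56 > 53 [met]
    (d): 82 − 24 = 58 > 53 [met]
  All elements met. The burden passes to the insurer.
Stage I.3 — burden on insurer; standard: a clear and cogent showing (weight is at least 80).
    (e): 78 < 80 [not met]
  The insurer does not carry Stage I.3.
So the policyholder prevails on this issue.
— Issue II —
At Stage II.1 the policyholder must meet a heightened civil standard (weight is at least 72): on (f) the weight is 73, ≥ 72, so (f) meets the standard; on (g) the weight is 73, which does reach 72, so (g) meets the standard.
  Stage II.1 is satisfied; the onus moves to the insurer.
At Stage II.2 the insurer must meet the balance of probabilities (weight is at least 51): on (h) the weight is 52, ≥ 51, so (h) meets the standard; on (i) the weight is 84 less the opposing 33 gives net 51, ≥ 51, so (i) meets the standard.
  Stage II.2 carried; the burden shifts to the policyholder.
At Stage II.3 the policyholder must meet the balance of probabilities (weight is at least 51): on (j) the weight is 92 less the opposing 36 gives net 56, which does reach 51, so (j) meets the standard; on (k) the weight is 54, ≥ 51, so (k) meets the standard.
  The policyholder carries the last stage.
With every stage satisfied, the policyholder prevails on this issue.
— Issue III —
Stage III.1 — burden on policyholder; standard: the preponderance of the evidence (weight exceeds 52).
    (l): 53 > 52 [met]
    (m): 64 − 11 = 53 > 52 [met]
  Stage III.1 is satisfied; the onus moves to the insurer.
Stage III.2 — burden on insurer; standard: a prima facie showing (weight is at least 21).
    (n): 18 < 21 [not met]
  Stage III.2 not carried; the insurer fails its burden.
The policyholder prevails on this issue.
Per-issue: Issue I → policyholder; Issue II → policyholder; Issue III → policyholder. The policyholder must prevail on every issue; overall, the policyholder prevails.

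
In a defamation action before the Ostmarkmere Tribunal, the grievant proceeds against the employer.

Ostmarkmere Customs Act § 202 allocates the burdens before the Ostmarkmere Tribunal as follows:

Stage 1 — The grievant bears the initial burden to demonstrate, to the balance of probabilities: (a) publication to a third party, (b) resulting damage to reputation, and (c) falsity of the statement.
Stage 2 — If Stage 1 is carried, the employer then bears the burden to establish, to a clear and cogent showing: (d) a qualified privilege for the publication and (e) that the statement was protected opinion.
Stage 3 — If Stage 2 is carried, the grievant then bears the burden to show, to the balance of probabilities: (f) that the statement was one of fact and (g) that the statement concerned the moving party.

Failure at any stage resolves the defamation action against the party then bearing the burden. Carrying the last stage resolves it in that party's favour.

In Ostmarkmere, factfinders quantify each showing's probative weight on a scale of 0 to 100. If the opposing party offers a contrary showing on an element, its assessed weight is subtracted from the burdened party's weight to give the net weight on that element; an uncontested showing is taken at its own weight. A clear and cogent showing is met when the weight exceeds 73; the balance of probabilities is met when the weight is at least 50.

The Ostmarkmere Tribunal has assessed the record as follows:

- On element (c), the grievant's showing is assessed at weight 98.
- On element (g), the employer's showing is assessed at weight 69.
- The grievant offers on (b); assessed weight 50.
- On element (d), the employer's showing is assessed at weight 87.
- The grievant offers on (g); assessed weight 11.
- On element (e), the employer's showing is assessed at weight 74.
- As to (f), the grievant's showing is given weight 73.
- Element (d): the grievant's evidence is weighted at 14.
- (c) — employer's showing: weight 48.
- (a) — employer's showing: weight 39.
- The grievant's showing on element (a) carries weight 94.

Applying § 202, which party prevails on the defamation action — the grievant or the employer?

grievant

At Stage 1 the grievant must meet the balance of probabilities (weight is at least 50): on (a) the weight is 94 less the opposing 39 gives net 55, which does reach 50, so (a) meets the standard; on (b) the weight is 50, ≥ 50, so (b) meets the standard; on (c) the weight is 98 less the opposing 48 gives net 50, which does reach 50, so (c) meets the standard.
  The grievant carries Stage 1; the employer now bears the burden.
At Stage 2 the employer must meet a clear and cogent showing (weight exceeds 73): on (d) the weight is 87 less the opposing 14 gives net 73, ≤ 73, so (d) does not meet the standard; on (e) the weight is 74, > 73, so (e) meets the standard.
  Stage 2 not carried; the employer fails its burden.
So the grievant prevails.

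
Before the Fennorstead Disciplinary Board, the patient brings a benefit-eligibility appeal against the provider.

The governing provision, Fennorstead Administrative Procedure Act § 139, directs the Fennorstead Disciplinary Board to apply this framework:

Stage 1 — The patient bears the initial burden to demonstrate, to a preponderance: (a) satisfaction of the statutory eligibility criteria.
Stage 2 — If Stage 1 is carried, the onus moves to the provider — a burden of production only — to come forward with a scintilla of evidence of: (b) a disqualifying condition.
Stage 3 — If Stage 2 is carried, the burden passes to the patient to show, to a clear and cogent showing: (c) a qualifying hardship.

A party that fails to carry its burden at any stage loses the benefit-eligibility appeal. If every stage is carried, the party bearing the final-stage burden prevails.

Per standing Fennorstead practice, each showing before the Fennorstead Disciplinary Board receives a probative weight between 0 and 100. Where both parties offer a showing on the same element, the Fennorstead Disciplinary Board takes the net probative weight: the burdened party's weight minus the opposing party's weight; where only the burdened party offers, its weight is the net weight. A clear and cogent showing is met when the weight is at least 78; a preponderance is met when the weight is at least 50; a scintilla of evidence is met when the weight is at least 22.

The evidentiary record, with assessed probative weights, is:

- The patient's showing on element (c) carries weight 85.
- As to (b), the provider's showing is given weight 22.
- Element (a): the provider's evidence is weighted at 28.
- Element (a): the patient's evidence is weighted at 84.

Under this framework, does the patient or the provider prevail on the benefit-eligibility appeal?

patient

Stage 1 (patient, a preponderance, weight is at least 50): (a) net 84−28=56 ≥ 50 — meets.
  All elements met. The burden passes to the provider.
Stage 2 (provider, a scintilla of evidence, weight is at least 22): (b) 22 ≥ 22 — meets.
  The provider carries Stage 2; the patient now bears the burden.
Stage 3 (patient, a clear and cogent showing, weight is at least 78): (c) 85 ≥ 78 — meets.
  All elements met at the final stage.
Every stage carried; the patient prevails.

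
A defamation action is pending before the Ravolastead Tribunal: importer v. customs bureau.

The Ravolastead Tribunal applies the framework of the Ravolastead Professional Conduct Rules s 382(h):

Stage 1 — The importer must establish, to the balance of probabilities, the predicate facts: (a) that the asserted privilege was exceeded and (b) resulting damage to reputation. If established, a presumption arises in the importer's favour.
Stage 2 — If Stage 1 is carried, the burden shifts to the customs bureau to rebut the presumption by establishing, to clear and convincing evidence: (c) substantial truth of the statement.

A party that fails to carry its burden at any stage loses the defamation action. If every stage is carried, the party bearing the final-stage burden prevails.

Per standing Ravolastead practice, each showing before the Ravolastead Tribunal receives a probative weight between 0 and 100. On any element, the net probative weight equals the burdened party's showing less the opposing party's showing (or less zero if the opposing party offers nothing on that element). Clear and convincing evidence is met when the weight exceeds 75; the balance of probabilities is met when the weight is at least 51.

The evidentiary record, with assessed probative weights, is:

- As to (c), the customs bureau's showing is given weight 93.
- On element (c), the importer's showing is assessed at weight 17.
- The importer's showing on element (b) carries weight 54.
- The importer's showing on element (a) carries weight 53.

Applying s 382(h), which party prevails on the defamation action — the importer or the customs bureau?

Stage 1 — burden on importer; standard: the balance of probabilities (weight is at least 51).
    (a): 53 ≥ 51 [met]
    (b): 54 ≥ 51 [met]
  All elements met. The burden passes to the customs bureau.
Stage 2 — burden on customs bureau; standard: clear and convincing evidence (weight exceeds 75).
    (c): 93 − 17 = 76 > 75 [met]
  All elements met at the final stage.
Every stage carried; the customs bureau prevails.

customs bureau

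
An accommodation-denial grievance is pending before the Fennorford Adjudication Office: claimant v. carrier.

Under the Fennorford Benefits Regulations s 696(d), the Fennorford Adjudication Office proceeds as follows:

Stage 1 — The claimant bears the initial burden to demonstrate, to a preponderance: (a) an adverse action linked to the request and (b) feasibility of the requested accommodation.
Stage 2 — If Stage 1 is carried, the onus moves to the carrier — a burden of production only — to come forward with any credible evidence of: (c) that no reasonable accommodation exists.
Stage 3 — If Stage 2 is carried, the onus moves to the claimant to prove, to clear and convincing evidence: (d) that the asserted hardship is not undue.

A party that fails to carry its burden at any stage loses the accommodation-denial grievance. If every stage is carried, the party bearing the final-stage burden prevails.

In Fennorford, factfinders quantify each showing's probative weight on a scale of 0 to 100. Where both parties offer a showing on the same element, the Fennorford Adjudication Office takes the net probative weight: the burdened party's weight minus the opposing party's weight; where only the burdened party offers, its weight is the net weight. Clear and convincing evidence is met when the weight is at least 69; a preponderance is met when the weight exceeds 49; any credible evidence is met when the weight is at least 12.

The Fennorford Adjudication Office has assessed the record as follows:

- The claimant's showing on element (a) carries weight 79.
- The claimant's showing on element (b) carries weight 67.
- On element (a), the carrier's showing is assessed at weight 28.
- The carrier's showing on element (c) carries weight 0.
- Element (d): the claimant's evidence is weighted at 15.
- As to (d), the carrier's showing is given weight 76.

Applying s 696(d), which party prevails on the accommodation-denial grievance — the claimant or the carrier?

Stage 1 (claimant, a preponderance, weight exceeds 49): (a) net 79−28=51 > 49 — meets; (b) 67 > 49 — meets.
  Stage 1 is satisfied; the onus moves to the carrier.
Stage 2 (carrier, any credible evidence, weight is at least 12): (c) 0 < 12 — fails.
  The carrier does not carry Stage 2.
The claimant prevails.

claimant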